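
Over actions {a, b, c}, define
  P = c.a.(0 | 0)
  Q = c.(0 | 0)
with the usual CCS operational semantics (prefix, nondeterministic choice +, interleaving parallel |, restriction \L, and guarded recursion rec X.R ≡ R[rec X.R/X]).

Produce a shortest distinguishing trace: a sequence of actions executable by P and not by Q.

ca

LTS(P): 3 reachable states
  m0 = c.a.(0 | 0) → -c-> m1
  m1 = a.(0 | 0) → -a-> m2
  m2 = 0 | 0 → deadlocked
LTS(Q): 2 reachable states
  n0 = c.(0 | 0) → -c-> n1
  n1 = 0 | 0 → deadlocked
Trace ⟨ca⟩ through P, begin at {m0}:
  [1] c ⇒ {m1}
  [2] a ⇒ {m2}
  — P admits the full trace.
Trace ⟨ca⟩ through Q, begin at {n0}:
  [1] c ⇒ {n1}
  [2] a ⇒ ∅  — Q cannot continue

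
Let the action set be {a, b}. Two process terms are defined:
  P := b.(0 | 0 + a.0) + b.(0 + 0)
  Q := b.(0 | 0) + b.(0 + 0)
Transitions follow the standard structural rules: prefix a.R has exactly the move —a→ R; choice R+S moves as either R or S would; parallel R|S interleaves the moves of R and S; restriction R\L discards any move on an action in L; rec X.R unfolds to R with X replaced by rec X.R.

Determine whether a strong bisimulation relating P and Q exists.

Reachable graph of P (4 states):
  s0 = b.(0 | 0 + a.0) + b.(0 + 0) ⊢ =b=> s1, =b=> s2
  s1 = 0 + 0 ⊢ (no moves)
  s2 = 0 | 0 + a.0 ⊢ =a=> s3
  s3 = 0 ⊢ (no moves)
Reachable graph of Q (3 states):
  t0 = b.(0 | 0) + b.(0 + 0) ⊢ =b=> t1, =b=> t2
  t1 = 0 + 0 ⊢ (no moves)
  t2 = 0 | 0 ⊢ (no moves)
Partition-refinement fixed point:
  B0 = {s0}
  B1 = {s2}
  B2 = {s1, s3, t1, t2}
  B3 = {t0}
s0 ∈ B0, t0 ∈ B3 → different blocks

P ≁ Q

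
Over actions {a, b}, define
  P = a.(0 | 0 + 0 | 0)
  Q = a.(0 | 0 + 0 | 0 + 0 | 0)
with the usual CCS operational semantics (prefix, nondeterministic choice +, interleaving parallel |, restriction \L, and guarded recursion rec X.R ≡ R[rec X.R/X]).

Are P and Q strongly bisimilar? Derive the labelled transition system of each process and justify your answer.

Reachable graph of P (2 states):
  m0 = a.(0 | 0 + 0 | 0) ⊢ ··a··> m1
  m1 = 0 | 0 + 0 | 0 ⊢ (no moves)
Reachable graph of Q (2 states):
  n0 = a.(0 | 0 + 0 | 0 + 0 | 0) ⊢ ··a··> n1
  n1 = 0 | 0 + 0 | 0 + 0 | 0 ⊢ (no moves)
Coarsest stable partition (strong bisimilarity classes):
  B0 = {m0, n0}
  B1 = {m1, n1}
m0 ∈ B0, n0 ∈ B0 → same block

YES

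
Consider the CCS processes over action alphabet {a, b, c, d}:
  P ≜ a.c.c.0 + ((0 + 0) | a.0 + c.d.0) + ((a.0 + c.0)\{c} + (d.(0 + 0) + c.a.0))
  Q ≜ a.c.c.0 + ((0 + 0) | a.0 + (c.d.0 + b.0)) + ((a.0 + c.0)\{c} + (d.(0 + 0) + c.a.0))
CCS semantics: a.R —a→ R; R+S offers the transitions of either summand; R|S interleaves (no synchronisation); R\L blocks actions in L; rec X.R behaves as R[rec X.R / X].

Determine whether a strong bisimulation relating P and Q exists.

Reachable graph of P (9 states):
  u0 = a.c.c.0 + ((0 + 0) | a.0 + c.d.0) + ((a.0 + c.0)\{c} + (d.(0 + 0) + c.a.0)) → -a-> u1, -a-> u2, -a-> u3, -c-> u4, -c-> u5, -d-> u6
  u1 = (0 + 0) | 0 → deadlocked
  u2 = 0\{c} → deadlocked
  u3 = c.c.0 → -c-> u7
  u4 = a.0 → -a-> u8
  u5 = d.0 → -d-> u8
  u6 = 0 + 0 → deadlocked
  u7 = c.0 → -c-> u8
  u8 = 0 → deadlocked
Reachable graph of Q (9 states):
  v0 = a.c.c.0 + ((0 + 0) | a.0 + (c.d.0 + b.0)) + ((a.0 + c.0)\{c} + (d.(0 + 0) + c.a.0)) → -a-> v1, -a-> v2, -a-> v3, -b-> v4, -c-> v5, -c-> v6, -d-> v7
  v1 = (0 + 0) | 0 → deadlocked
  v2 = 0\{c} → deadlocked
  v3 = c.c.0 → -c-> v8
  v4 = 0 → deadlocked
  v5 = a.0 → -a-> v4
  v6 = d.0 → -d-> v4
  v7 = 0 + 0 → deadlocked
  v8 = c.0 → -c-> v4
Coarsest stable partition (strong bisimilarity classes):
  B0 = {u0}
  B1 = {u5, v6}
  B2 = {u1, u2, u6, u8, v1, v2, v4, v7}
  B3 = {u3, v3}
  B4 = {u7, v8}
  B5 = {u4, v5}
  B6 = {v0}
u0 ∈ B0, v0 ∈ B6 → different blocks

P ≁ Q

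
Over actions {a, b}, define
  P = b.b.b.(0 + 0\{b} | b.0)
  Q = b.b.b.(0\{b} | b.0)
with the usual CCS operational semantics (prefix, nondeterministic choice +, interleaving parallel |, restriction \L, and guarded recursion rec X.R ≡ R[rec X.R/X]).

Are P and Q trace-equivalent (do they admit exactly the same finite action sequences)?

LTS(P): 5 reachable states
  m0 = b.b.b.(0 + 0\{b} | b.0) → -b-> m1
  m1 = b.b.(0 + 0\{b} | b.0) → -b-> m2
  m2 = b.(0 + 0\{b} | b.0) → -b-> m3
  m3 = 0 + 0\{b} | b.0 → -b-> m4
  m4 = 0\{b} | 0 → (no moves)
LTS(Q): 5 reachable states
  n0 = b.b.b.(0\{b} | b.0) → -b-> n1
  n1 = b.b.(0\{b} | b.0) → -b-> n2
  n2 = b.(0\{b} | b.0) → -b-> n3
  n3 = 0\{b} | b.0 → -b-> n4
  n4 = 0\{b} | 0 → (no moves)
Coarsest stable partition (strong bisimilarity classes):
  B0 = {m0, n0}
  B1 = {m1, n1}
  B2 = {m2, n2}
  B3 = {m3, n3}
  B4 = {m4, n4}
m0 ∈ B0, n0 ∈ B0 → same block
Bisimilar ⇒ trace-equivalent.

YES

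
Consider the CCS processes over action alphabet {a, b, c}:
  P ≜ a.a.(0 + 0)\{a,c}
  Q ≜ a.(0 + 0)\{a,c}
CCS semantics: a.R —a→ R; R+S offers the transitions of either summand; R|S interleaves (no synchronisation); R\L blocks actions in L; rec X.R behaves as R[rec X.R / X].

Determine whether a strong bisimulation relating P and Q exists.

P ≁ Q

P's transition system — 3 states:
  u0 = a.a.(0 + 0)\{a,c} | --a--▸ u1
  u1 = a.(0 + 0)\{a,c} | --a--▸ u2
  u2 = (0 + 0)\{a,c} | deadlocked
Q's transition system — 2 states:
  v0 = a.(0 + 0)\{a,c} | --a--▸ v1
  v1 = (0 + 0)\{a,c} | deadlocked
Bisimilarity quotient blocks:
  B0 = {u0}
  B1 = {u1, v0}
  B2 = {u2, v1}
u0 ∈ B0, v0 ∈ B1 → different blocks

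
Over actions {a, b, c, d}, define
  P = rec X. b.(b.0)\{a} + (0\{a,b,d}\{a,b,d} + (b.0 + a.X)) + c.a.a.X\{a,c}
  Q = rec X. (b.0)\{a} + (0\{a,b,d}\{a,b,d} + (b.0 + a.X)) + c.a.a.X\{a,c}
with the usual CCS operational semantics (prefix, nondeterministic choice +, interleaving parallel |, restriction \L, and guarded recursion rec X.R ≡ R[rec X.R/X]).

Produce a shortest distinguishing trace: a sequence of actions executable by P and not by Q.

bb

P's transition system — 10 states:
  u0 = rec X. b.(b.0)\{a} + (0\{a,b,d}\{a,b,d} + (b.0 + a.X)) + c.a.a.X\{a,c} :: -a-> u0, -b-> u1, -b-> u2, -c-> u3
  u1 = (b.0)\{a} :: -b-> u4
  u2 = 0 :: (no moves)
  u3 = a.a.(rec X. b.(b.0)\{a} + (0\{a,b,d}\{a,b,d} + (b.0 + a.X)) + c.a.a.X\{a,c})\{a,c} :: -a-> u5
  u4 = 0\{a} :: (no moves)
  u5 = a.(rec X. b.(b.0)\{a} + (0\{a,b,d}\{a,b,d} + (b.0 + a.X)) + c.a.a.X\{a,c})\{a,c} :: -a-> u6
  u6 = (rec X. b.(b.0)\{a} + (0\{a,b,d}\{a,b,d} + (b.0 + a.X)) + c.a.a.X\{a,c})\{a,c} :: -b-> u7, -b-> u8
  u7 = (b.0)\{a}\{a,c} :: -b-> u9
  u8 = 0\{a,c} :: (no moves)
  u9 = 0\{a}\{a,c} :: (no moves)
Q's transition system — 8 states:
  v0 = rec X. (b.0)\{a} + (0\{a,b,d}\{a,b,d} + (b.0 + a.X)) + c.a.a.X\{a,c} :: -a-> v0, -b-> v1, -b-> v2, -c-> v3
  v1 = 0 :: (no moves)
  v2 = 0\{a} :: (no moves)
  v3 = a.a.(rec X. (b.0)\{a} + (0\{a,b,d}\{a,b,d} + (b.0 + a.X)) + c.a.a.X\{a,c})\{a,c} :: -a-> v4
  v4 = a.(rec X. (b.0)\{a} + (0\{a,b,d}\{a,b,d} + (b.0 + a.X)) + c.a.a.X\{a,c})\{a,c} :: -a-> v5
  v5 = (rec X. (b.0)\{a} + (0\{a,b,d}\{a,b,d} + (b.0 + a.X)) + c.a.a.X\{a,c})\{a,c} :: -b-> v6, -b-> v7
  v6 = 0\{a,c} :: (no moves)
  v7 = 0\{a}\{a,c} :: (no moves)
Run σ = ⟨bb⟩ on P: start {u0}
  after b @ step 1: {u1, u2}
  after b @ step 2: {u4}
  ✓ P
Run σ = ⟨bb⟩ on Q: start {v0}
  after b @ step 1: {v1, v2}
  after b @ step 2: no successor for Q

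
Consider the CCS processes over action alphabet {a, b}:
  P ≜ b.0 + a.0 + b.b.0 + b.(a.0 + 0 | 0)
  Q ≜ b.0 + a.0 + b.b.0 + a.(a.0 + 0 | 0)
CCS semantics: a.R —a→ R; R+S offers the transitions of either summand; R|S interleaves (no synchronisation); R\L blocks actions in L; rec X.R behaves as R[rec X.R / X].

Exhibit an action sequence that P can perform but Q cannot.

LTS(P): 4 reachable states
  s0 = b.0 + a.0 + b.b.0 + b.(a.0 + 0 | 0) → —a→ s1, —b→ s1, —b→ s2, —b→ s3
  s1 = 0 → deadlocked
  s2 = a.0 + 0 | 0 → —a→ s1
  s3 = b.0 → —b→ s1
LTS(Q): 4 reachable states
  t0 = b.0 + a.0 + b.b.0 + a.(a.0 + 0 | 0) → —a→ t1, —a→ t2, —b→ t1, —b→ t3
  t1 = 0 → deadlocked
  t2 = a.0 + 0 | 0 → —a→ t1
  t3 = b.0 → —b→ t1
Trace ⟨ba⟩ through P, begin at {s0}:
  after b @ step 1: {s1, s2, s3}
  after a @ step 2: {s1}
  — P admits the full trace.
Trace ⟨ba⟩ through Q, begin at {t0}:
  after b @ step 1: {t1, t3}
  after a @ step 2: no successor for Q

ba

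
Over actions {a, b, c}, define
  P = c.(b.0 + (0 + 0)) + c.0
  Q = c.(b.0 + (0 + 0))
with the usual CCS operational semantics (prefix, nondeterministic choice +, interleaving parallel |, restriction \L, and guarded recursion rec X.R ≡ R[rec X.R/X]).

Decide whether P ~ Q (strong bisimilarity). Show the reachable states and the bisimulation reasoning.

NO

P's transition system — 3 states:
  u0 = c.(b.0 + (0 + 0)) + c.0 | --c--▸ u1, --c--▸ u2
  u1 = 0 | deadlocked
  u2 = b.0 + (0 + 0) | --b--▸ u1
Q's transition system — 3 states:
  v0 = c.(b.0 + (0 + 0)) | --c--▸ v1
  v1 = b.0 + (0 + 0) | --b--▸ v2
  v2 = 0 | deadlocked
Coarsest stable partition (strong bisimilarity classes):
  B0 = {u0}
  B1 = {u2, v1}
  B2 = {u1, v2}
  B3 = {v0}
u0 ∈ B0, v0 ∈ B3 → different blocks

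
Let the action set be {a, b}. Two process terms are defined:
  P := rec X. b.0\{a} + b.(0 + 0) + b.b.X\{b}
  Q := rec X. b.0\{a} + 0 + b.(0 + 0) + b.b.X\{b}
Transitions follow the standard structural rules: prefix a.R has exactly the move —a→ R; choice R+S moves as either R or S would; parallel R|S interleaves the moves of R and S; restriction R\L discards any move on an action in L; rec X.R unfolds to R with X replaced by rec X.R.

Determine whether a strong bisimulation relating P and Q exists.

P's transition system — 5 states:
  m0 = rec X. b.0\{a} + b.(0 + 0) + b.b.X\{b} has moves —b→ m1, —b→ m2, —b→ m3
  m1 = 0 + 0 has moves (no moves)
  m2 = 0\{a} has moves (no moves)
  m3 = b.(rec X. b.0\{a} + b.(0 + 0) + b.b.X\{b})\{b} has moves —b→ m4
  m4 = (rec X. b.0\{a} + b.(0 + 0) + b.b.X\{b})\{b} has moves (no moves)
Q's transition system — 5 states:
  n0 = rec X. b.0\{a} + 0 + b.(0 + 0) + b.b.X\{b} has moves —b→ n1, —b→ n2, —b→ n3
  n1 = 0 + 0 has moves (no moves)
  n2 = 0\{a} has moves (no moves)
  n3 = b.(rec X. b.0\{a} + 0 + b.(0 + 0) + b.b.X\{b})\{b} has moves —b→ n4
  n4 = (rec X. b.0\{a} + 0 + b.(0 + 0) + b.b.X\{b})\{b} has moves (no moves)
Bisimilarity quotient blocks:
  B0 = {m0, n0}
  B1 = {m1, m2, m4, n1, n2, n4}
  B2 = {m3, n3}
m0 ∈ B0, n0 ∈ B0 → same block

bisimilar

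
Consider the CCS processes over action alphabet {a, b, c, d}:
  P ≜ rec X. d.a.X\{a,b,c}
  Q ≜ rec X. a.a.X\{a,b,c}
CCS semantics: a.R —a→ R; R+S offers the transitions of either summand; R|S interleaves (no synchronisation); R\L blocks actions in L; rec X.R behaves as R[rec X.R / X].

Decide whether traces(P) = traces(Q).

traces(P) ≠ traces(Q) — witness ⟨d⟩

LTS(P): 4 reachable states
  u0 = rec X. d.a.X\{a,b,c} → ··d··> u1
  u1 = a.(rec X. d.a.X\{a,b,c})\{a,b,c} → ··a··> u2
  u2 = (rec X. d.a.X\{a,b,c})\{a,b,c} → ··d··> u3
  u3 = (a.(rec X. d.a.X\{a,b,c})\{a,b,c})\{a,b,c} → ∅
LTS(Q): 3 reachable states
  v0 = rec X. a.a.X\{a,b,c} → ··a··> v1
  v1 = a.(rec X. a.a.X\{a,b,c})\{a,b,c} → ··a··> v2
  v2 = (rec X. a.a.X\{a,b,c})\{a,b,c} → ∅
Trace ⟨d⟩ through P, begin at {u0}:
  step 1 (d): {u1}
  ✓ P
Trace ⟨d⟩ through Q, begin at {v0}:
  step 1 (d): no successor for Q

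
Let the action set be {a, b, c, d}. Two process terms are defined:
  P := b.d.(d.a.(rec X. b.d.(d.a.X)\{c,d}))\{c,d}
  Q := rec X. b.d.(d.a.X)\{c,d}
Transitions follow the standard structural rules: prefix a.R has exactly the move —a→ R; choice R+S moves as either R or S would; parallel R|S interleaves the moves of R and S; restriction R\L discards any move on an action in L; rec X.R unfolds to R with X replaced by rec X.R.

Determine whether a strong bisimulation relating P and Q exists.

LTS(P): 3 reachable states
  u0 = b.d.(d.a.(rec X. b.d.(d.a.X)\{c,d}))\{c,d} ⊢ —b→ u1
  u1 = d.(d.a.(rec X. b.d.(d.a.X)\{c,d}))\{c,d} ⊢ —d→ u2
  u2 = (d.a.(rec X. b.d.(d.a.X)\{c,d}))\{c,d} ⊢ deadlocked
LTS(Q): 3 reachable states
  v0 = rec X. b.d.(d.a.X)\{c,d} ⊢ —b→ v1
  v1 = d.(d.a.(rec X. b.d.(d.a.X)\{c,d}))\{c,d} ⊢ —d→ v2
  v2 = (d.a.(rec X. b.d.(d.a.X)\{c,d}))\{c,d} ⊢ deadlocked
Coarsest stable partition (strong bisimilarity classes):
  B0 = {u0, v0}
  B1 = {u1, v1}
  B2 = {u2, v2}
u0 ∈ B0, v0 ∈ B0 → same block

YES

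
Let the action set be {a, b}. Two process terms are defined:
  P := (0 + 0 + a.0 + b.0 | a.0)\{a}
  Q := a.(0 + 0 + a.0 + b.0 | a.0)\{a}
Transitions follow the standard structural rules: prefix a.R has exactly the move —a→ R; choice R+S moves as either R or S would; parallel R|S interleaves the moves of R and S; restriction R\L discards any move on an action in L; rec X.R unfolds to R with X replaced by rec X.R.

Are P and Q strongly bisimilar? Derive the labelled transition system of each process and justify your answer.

P's transition system — 2 states:
  m0 = (0 + 0 + a.0 + b.0 | a.0)\{a} | =b=> m1
  m1 = (0 | a.0)\{a} | (no moves)
Q's transition system — 3 states:
  n0 = a.(0 + 0 + a.0 + b.0 | a.0)\{a} | =a=> n1
  n1 = (0 + 0 + a.0 + b.0 | a.0)\{a} | =b=> n2
  n2 = (0 | a.0)\{a} | (no moves)
Bisimilarity quotient blocks:
  B0 = {m0, n1}
  B1 = {m1, n2}
  B2 = {n0}
m0 ∈ B0, n0 ∈ B2 → different blocks

P ≁ Q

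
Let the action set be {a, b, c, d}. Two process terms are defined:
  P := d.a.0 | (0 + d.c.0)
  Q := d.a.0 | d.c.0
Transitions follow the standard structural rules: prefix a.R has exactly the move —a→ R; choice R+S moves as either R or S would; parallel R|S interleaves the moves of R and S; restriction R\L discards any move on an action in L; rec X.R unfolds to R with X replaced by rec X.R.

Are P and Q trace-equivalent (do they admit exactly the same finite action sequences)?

trace-equivalent

P's transition system — 9 states:
  m0 = d.a.0 | (0 + d.c.0) has moves =d=> m1, =d=> m2
  m1 = a.0 | (0 + d.c.0) has moves =a=> m3, =d=> m4
  m2 = d.a.0 | c.0 has moves =c=> m5, =d=> m4
  m3 = 0 | (0 + d.c.0) has moves =d=> m6
  m4 = a.0 | c.0 has moves =a=> m6, =c=> m7
  m5 = d.a.0 | 0 has moves =d=> m7
  m6 = 0 | c.0 has moves =c=> m8
  m7 = a.0 | 0 has moves =a=> m8
  m8 = 0 | 0 has moves stopped
Q's transition system — 9 states:
  n0 = d.a.0 | d.c.0 has moves =d=> n1, =d=> n2
  n1 = a.0 | d.c.0 has moves =a=> n3, =d=> n4
  n2 = d.a.0 | c.0 has moves =c=> n5, =d=> n4
  n3 = 0 | d.c.0 has moves =d=> n6
  n4 = a.0 | c.0 has moves =a=> n6, =c=> n7
  n5 = d.a.0 | 0 has moves =d=> n7
  n6 = 0 | c.0 has moves =c=> n8
  n7 = a.0 | 0 has moves =a=> n8
  n8 = 0 | 0 has moves stopped
Bisimilarity quotient blocks:
  B0 = {m0, n0}
  B1 = {m2, n2}
  B2 = {m4, n4}
  B3 = {m7, n7}
  B4 = {m8, n8}
  B5 = {m6, n6}
  B6 = {m5, n5}
  B7 = {m1, n1}
  B8 = {m3, n3}
m0 ∈ B0, n0 ∈ B0 → same block
Bisimilar ⇒ trace-equivalent.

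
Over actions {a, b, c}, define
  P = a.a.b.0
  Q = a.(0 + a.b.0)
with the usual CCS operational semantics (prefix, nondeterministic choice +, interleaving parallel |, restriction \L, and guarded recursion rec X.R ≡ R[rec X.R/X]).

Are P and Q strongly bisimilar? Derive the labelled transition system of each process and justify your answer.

LTS(P): 4 reachable states
  u0 = a.a.b.0 ⊢ -a-> u1
  u1 = a.b.0 ⊢ -a-> u2
  u2 = b.0 ⊢ -b-> u3
  u3 = 0 ⊢ stopped
LTS(Q): 4 reachable states
  v0 = a.(0 + a.b.0) ⊢ -a-> v1
  v1 = 0 + a.b.0 ⊢ -a-> v2
  v2 = b.0 ⊢ -b-> v3
  v3 = 0 ⊢ stopped
Bisimilarity quotient blocks:
  B0 = {u0, v0}
  B1 = {u1, v1}
  B2 = {u2, v2}
  B3 = {u3, v3}
u0 ∈ B0, v0 ∈ B0 → same block

P ~ Q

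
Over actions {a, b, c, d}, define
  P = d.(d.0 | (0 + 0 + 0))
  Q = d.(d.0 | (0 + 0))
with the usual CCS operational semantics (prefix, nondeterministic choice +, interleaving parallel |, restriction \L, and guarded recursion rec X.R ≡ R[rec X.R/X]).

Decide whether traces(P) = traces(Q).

LTS(P): 3 reachable states
  s0 = d.(d.0 | (0 + 0 + 0)) | —d→ s1
  s1 = d.0 | (0 + 0 + 0) | —d→ s2
  s2 = 0 | (0 + 0 + 0) | stopped
LTS(Q): 3 reachable states
  t0 = d.(d.0 | (0 + 0)) | —d→ t1
  t1 = d.0 | (0 + 0) | —d→ t2
  t2 = 0 | (0 + 0) | stopped
Partition-refinement fixed point:
  B0 = {s0, t0}
  B1 = {s1, t1}
  B2 = {s2, t2}
s0 ∈ B0, t0 ∈ B0 → same block
Bisimilar ⇒ trace-equivalent.

YES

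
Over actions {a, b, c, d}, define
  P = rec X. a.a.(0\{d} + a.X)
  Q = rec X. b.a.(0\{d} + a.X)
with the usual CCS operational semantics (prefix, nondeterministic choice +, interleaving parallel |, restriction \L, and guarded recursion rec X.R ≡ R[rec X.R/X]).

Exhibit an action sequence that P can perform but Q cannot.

a

LTS(P): 3 reachable states
  m0 = rec X. a.a.(0\{d} + a.X) ⊢ ··a··> m1
  m1 = a.(0\{d} + a.(rec X. a.a.(0\{d} + a.X))) ⊢ ··a··> m2
  m2 = 0\{d} + a.(rec X. a.a.(0\{d} + a.X)) ⊢ ··a··> m0
LTS(Q): 3 reachable states
  n0 = rec X. b.a.(0\{d} + a.X) ⊢ ··b··> n1
  n1 = a.(0\{d} + a.(rec X. b.a.(0\{d} + a.X))) ⊢ ··a··> n2
  n2 = 0\{d} + a.(rec X. b.a.(0\{d} + a.X)) ⊢ ··a··> n0
Run σ = ⟨a⟩ on P: start {m0}
  [1] a ⇒ {m1}
  — P admits the full trace.
Run σ = ⟨a⟩ on Q: start {n0}
  [1] a ⇒ no successor for Q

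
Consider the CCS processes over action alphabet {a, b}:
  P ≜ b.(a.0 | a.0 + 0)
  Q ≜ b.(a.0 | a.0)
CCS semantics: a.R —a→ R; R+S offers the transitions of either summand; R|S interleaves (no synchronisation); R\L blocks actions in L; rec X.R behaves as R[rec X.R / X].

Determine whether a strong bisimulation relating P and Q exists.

YES

P's transition system — 5 states:
  s0 = b.(a.0 | a.0 + 0) | ··b··> s1
  s1 = a.0 | a.0 + 0 | ··a··> s2, ··a··> s3
  s2 = 0 | a.0 | ··a··> s4
  s3 = a.0 | 0 | ··a··> s4
  s4 = 0 | 0 | deadlocked
Q's transition system — 5 states:
  t0 = b.(a.0 | a.0) | ··b··> t1
  t1 = a.0 | a.0 | ··a··> t2, ··a··> t3
  t2 = 0 | a.0 | ··a··> t4
  t3 = a.0 | 0 | ··a··> t4
  t4 = 0 | 0 | deadlocked
Partition-refinement fixed point:
  B0 = {s0, t0}
  B1 = {s1, t1}
  B2 = {s2, s3, t2, t3}
  B3 = {s4, t4}
s0 ∈ B0, t0 ∈ B0 → same block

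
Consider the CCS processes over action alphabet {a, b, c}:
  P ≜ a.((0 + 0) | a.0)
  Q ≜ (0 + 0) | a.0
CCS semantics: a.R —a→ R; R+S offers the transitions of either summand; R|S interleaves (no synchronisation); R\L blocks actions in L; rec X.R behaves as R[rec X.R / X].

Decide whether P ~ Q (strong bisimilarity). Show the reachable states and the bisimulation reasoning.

NO

P's transition system — 3 states:
  p0 = a.((0 + 0) | a.0) | ··a··> p1
  p1 = (0 + 0) | a.0 | ··a··> p2
  p2 = (0 + 0) | 0 | ∅
Q's transition system — 2 states:
  q0 = (0 + 0) | a.0 | ··a··> q1
  q1 = (0 + 0) | 0 | ∅
Partition-refinement fixed point:
  B0 = {p0}
  B1 = {p1, q0}
  B2 = {p2, q1}
p0 ∈ B0, q0 ∈ B1 → different blocks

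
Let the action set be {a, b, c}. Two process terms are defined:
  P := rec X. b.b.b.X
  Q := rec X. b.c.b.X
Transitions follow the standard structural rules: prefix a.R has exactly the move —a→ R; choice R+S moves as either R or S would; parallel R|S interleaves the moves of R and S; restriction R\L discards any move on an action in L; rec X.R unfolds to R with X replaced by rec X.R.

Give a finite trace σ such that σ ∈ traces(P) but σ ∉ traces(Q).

bb

Reachable graph of P (3 states):
  p0 = rec X. b.b.b.X | --b--▸ p1
  p1 = b.b.(rec X. b.b.b.X) | --b--▸ p2
  p2 = b.(rec X. b.b.b.X) | --b--▸ p0
Reachable graph of Q (3 states):
  q0 = rec X. b.c.b.X | --b--▸ q1
  q1 = c.b.(rec X. b.c.b.X) | --c--▸ q2
  q2 = b.(rec X. b.c.b.X) | --b--▸ q0
Trace ⟨bb⟩ through P, begin at {p0}:
  after b @ step 1: {p1}
  after b @ step 2: {p2}
  P completes σ.
Trace ⟨bb⟩ through Q, begin at {q0}:
  after b @ step 1: {q1}
  after b @ step 2: ∅ (Q stuck)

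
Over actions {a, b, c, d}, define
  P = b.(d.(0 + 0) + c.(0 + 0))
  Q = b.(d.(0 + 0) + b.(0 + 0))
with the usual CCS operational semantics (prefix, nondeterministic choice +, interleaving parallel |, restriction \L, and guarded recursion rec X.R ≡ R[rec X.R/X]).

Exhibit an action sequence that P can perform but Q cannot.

P's transition system — 3 states:
  u0 = b.(d.(0 + 0) + c.(0 + 0)) ⊢ —b→ u1
  u1 = d.(0 + 0) + c.(0 + 0) ⊢ —c→ u2, —d→ u2
  u2 = 0 + 0 ⊢ (no moves)
Q's transition system — 3 states:
  v0 = b.(d.(0 + 0) + b.(0 + 0)) ⊢ —b→ v1
  v1 = d.(0 + 0) + b.(0 + 0) ⊢ —b→ v2, —d→ v2
  v2 = 0 + 0 ⊢ (no moves)
Run σ = ⟨bc⟩ on P: start {u0}
  after b @ step 1: {u1}
  after c @ step 2: {u2}
  P completes σ.
Run σ = ⟨bc⟩ on Q: start {v0}
  after b @ step 1: {v1}
  after c @ step 2: ∅  — Q cannot continue

bc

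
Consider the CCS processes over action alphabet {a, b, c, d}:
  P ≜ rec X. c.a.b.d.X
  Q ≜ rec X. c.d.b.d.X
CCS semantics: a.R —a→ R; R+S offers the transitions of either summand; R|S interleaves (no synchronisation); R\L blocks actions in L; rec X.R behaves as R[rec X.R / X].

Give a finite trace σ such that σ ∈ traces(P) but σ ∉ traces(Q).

ca

P's transition system — 4 states:
  u0 = rec X. c.a.b.d.X has moves -c-> u1
  u1 = a.b.d.(rec X. c.a.b.d.X) has moves -a-> u2
  u2 = b.d.(rec X. c.a.b.d.X) has moves -b-> u3
  u3 = d.(rec X. c.a.b.d.X) has moves -d-> u0
Q's transition system — 4 states:
  v0 = rec X. c.d.b.d.X has moves -c-> v1
  v1 = d.b.d.(rec X. c.d.b.d.X) has moves -d-> v2
  v2 = b.d.(rec X. c.d.b.d.X) has moves -b-> v3
  v3 = d.(rec X. c.d.b.d.X) has moves -d-> v0
Executing ca from P (initial set {u0}):
  [1] c ⇒ {u1}
  [2] a ⇒ {u2}
  — P admits the full trace.
Executing ca from Q (initial set {v0}):
  [1] c ⇒ {v1}
  [2] a ⇒ no successor for Q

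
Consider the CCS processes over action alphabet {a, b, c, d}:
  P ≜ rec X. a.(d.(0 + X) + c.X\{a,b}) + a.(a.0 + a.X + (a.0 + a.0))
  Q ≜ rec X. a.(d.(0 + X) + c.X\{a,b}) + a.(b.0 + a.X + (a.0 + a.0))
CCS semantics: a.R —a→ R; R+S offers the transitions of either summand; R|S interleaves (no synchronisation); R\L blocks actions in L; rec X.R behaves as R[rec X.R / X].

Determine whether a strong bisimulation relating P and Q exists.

Reachable graph of P (6 states):
  p0 = rec X. a.(d.(0 + X) + c.X\{a,b}) + a.(a.0 + a.X + (a.0 + a.0)) :: --a--▸ p1, --a--▸ p2
  p1 = a.0 + a.(rec X. a.(d.(0 + X) + c.X\{a,b}) + a.(a.0 + a.X + (a.0 + a.0))) + (a.0 + a.0) :: --a--▸ p0, --a--▸ p3
  p2 = d.(0 + (rec X. a.(d.(0 + X) + c.X\{a,b}) + a.(a.0 + a.X + (a.0 + a.0)))) + c.(rec X. a.(d.(0 + X) + c.X\{a,b}) + a.(a.0 + a.X + (a.0 + a.0)))\{a,b} :: --c--▸ p4, --d--▸ p5
  p3 = 0 :: ·
  p4 = (rec X. a.(d.(0 + X) + c.X\{a,b}) + a.(a.0 + a.X + (a.0 + a.0)))\{a,b} :: ·
  p5 = 0 + (rec X. a.(d.(0 + X) + c.X\{a,b}) + a.(a.0 + a.X + (a.0 + a.0))) :: --a--▸ p1, --a--▸ p2
Reachable graph of Q (6 states):
  q0 = rec X. a.(d.(0 + X) + c.X\{a,b}) + a.(b.0 + a.X + (a.0 + a.0)) :: --a--▸ q1, --a--▸ q2
  q1 = b.0 + a.(rec X. a.(d.(0 + X) + c.X\{a,b}) + a.(b.0 + a.X + (a.0 + a.0))) + (a.0 + a.0) :: --a--▸ q0, --a--▸ q3, --b--▸ q3
  q2 = d.(0 + (rec X. a.(d.(0 + X) + c.X\{a,b}) + a.(b.0 + a.X + (a.0 + a.0)))) + c.(rec X. a.(d.(0 + X) + c.X\{a,b}) + a.(b.0 + a.X + (a.0 + a.0)))\{a,b} :: --c--▸ q4, --d--▸ q5
  q3 = 0 :: ·
  q4 = (rec X. a.(d.(0 + X) + c.X\{a,b}) + a.(b.0 + a.X + (a.0 + a.0)))\{a,b} :: ·
  q5 = 0 + (rec X. a.(d.(0 + X) + c.X\{a,b}) + a.(b.0 + a.X + (a.0 + a.0))) :: --a--▸ q1, --a--▸ q2
Bisimilarity quotient blocks:
  B0 = {p0, p5}
  B1 = {p1}
  B2 = {p3, p4, q3, q4}
  B3 = {p2}
  B4 = {q0, q5}
  B5 = {q2}
  B6 = {q1}
p0 ∈ B0, q0 ∈ B4 → different blocks

P ≁ Q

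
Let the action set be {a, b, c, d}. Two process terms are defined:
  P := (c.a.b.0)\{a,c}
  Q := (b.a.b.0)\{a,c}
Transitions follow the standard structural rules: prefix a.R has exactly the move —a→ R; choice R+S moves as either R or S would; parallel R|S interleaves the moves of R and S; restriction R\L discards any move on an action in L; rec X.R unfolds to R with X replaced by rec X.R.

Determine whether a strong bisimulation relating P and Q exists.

P's transition system — 1 states:
  u0 = (c.a.b.0)\{a,c} ⊢ (no moves)
Q's transition system — 2 states:
  v0 = (b.a.b.0)\{a,c} ⊢ =b=> v1
  v1 = (a.b.0)\{a,c} ⊢ (no moves)
Coarsest stable partition (strong bisimilarity classes):
  B0 = {u0, v1}
  B1 = {v0}
u0 ∈ B0, v0 ∈ B1 → different blocks

NO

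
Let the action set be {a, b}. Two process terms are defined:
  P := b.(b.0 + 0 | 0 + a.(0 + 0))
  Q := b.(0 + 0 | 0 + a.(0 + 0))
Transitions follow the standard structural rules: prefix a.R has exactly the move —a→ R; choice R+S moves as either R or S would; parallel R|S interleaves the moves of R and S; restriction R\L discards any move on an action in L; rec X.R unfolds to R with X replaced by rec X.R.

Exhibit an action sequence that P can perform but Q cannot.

P's transition system — 4 states:
  p0 = b.(b.0 + 0 | 0 + a.(0 + 0)) :: —b→ p1
  p1 = b.0 + 0 | 0 + a.(0 + 0) :: —a→ p2, —b→ p3
  p2 = 0 + 0 :: deadlocked
  p3 = 0 :: deadlocked
Q's transition system — 3 states:
  q0 = b.(0 + 0 | 0 + a.(0 + 0)) :: —b→ q1
  q1 = 0 + 0 | 0 + a.(0 + 0) :: —a→ q2
  q2 = 0 + 0 :: deadlocked
Run σ = ⟨bb⟩ on P: start {p0}
  after b @ step 1: {p1}
  after b @ step 2: {p3}
  ✓ P
Run σ = ⟨bb⟩ on Q: start {q0}
  after b @ step 1: {q1}
  after b @ step 2: ∅ (Q stuck)

bb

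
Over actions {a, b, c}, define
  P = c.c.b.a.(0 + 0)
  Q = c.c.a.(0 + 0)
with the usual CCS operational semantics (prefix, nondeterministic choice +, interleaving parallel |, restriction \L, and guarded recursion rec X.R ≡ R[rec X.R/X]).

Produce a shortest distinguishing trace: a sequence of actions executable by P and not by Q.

ccb

P's transition system — 5 states:
  p0 = c.c.b.a.(0 + 0) :: —c→ p1
  p1 = c.b.a.(0 + 0) :: —c→ p2
  p2 = b.a.(0 + 0) :: —b→ p3
  p3 = a.(0 + 0) :: —a→ p4
  p4 = 0 + 0 :: ∅
Q's transition system — 4 states:
  q0 = c.c.a.(0 + 0) :: —c→ q1
  q1 = c.a.(0 + 0) :: —c→ q2
  q2 = a.(0 + 0) :: —a→ q3
  q3 = 0 + 0 :: ∅
Executing ccb from P (initial set {p0}):
  step 1 (c): {p1}
  step 2 (c): {p2}
  step 3 (b): {p3}
  P completes σ.
Executing ccb from Q (initial set {q0}):
  step 1 (c): {q1}
  step 2 (c): {q2}
  step 3 (b): ∅ (Q stuck)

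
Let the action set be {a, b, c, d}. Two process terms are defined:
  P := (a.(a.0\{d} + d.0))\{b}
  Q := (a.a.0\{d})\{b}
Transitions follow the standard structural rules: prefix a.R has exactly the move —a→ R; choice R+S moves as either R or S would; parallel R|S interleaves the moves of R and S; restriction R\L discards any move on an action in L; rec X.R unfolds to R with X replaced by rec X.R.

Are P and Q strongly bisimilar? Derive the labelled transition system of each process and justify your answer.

LTS(P): 4 reachable states
  p0 = (a.(a.0\{d} + d.0))\{b} :: -a-> p1
  p1 = (a.0\{d} + d.0)\{b} :: -a-> p2, -d-> p3
  p2 = 0\{d}\{b} :: ∅
  p3 = 0\{b} :: ∅
LTS(Q): 3 reachable states
  q0 = (a.a.0\{d})\{b} :: -a-> q1
  q1 = (a.0\{d})\{b} :: -a-> q2
  q2 = 0\{d}\{b} :: ∅
Bisimilarity quotient blocks:
  B0 = {p0}
  B1 = {p1}
  B2 = {p2, p3, q2}
  B3 = {q0}
  B4 = {q1}
p0 ∈ B0, q0 ∈ B3 → different blocks

P ≁ Q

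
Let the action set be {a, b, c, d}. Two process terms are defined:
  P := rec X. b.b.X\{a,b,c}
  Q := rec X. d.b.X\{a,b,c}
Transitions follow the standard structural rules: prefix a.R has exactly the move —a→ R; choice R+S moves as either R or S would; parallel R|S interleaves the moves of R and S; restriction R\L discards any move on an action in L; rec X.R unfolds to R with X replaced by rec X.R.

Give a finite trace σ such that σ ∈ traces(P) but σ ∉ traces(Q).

LTS(P): 3 reachable states
  p0 = rec X. b.b.X\{a,b,c} ⊢ -b-> p1
  p1 = b.(rec X. b.b.X\{a,b,c})\{a,b,c} ⊢ -b-> p2
  p2 = (rec X. b.b.X\{a,b,c})\{a,b,c} ⊢ deadlocked
LTS(Q): 4 reachable states
  q0 = rec X. d.b.X\{a,b,c} ⊢ -d-> q1
  q1 = b.(rec X. d.b.X\{a,b,c})\{a,b,c} ⊢ -b-> q2
  q2 = (rec X. d.b.X\{a,b,c})\{a,b,c} ⊢ -d-> q3
  q3 = (b.(rec X. d.b.X\{a,b,c})\{a,b,c})\{a,b,c} ⊢ deadlocked
Trace ⟨b⟩ through P, begin at {p0}:
  [1] b ⇒ {p1}
  P completes σ.
Trace ⟨b⟩ through Q, begin at {q0}:
  [1] b ⇒ ∅  — Q cannot continue

b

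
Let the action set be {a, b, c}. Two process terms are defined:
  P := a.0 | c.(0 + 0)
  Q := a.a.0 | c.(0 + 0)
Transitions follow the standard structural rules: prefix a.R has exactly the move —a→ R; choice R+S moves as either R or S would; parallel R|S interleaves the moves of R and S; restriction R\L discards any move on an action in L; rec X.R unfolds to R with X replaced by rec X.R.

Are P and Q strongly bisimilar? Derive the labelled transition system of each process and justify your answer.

LTS(P): 4 reachable states
  p0 = a.0 | c.(0 + 0) | ··a··> p1, ··c··> p2
  p1 = 0 | c.(0 + 0) | ··c··> p3
  p2 = a.0 | (0 + 0) | ··a··> p3
  p3 = 0 | (0 + 0) | (no moves)
LTS(Q): 6 reachable states
  q0 = a.a.0 | c.(0 + 0) | ··a··> q1, ··c··> q2
  q1 = a.0 | c.(0 + 0) | ··a··> q3, ··c··> q4
  q2 = a.a.0 | (0 + 0) | ··a··> q4
  q3 = 0 | c.(0 + 0) | ··c··> q5
  q4 = a.0 | (0 + 0) | ··a··> q5
  q5 = 0 | (0 + 0) | (no moves)
Coarsest stable partition (strong bisimilarity classes):
  B0 = {p0, q1}
  B1 = {p2, q4}
  B2 = {p3, q5}
  B3 = {p1, q3}
  B4 = {q0}
  B5 = {q2}
p0 ∈ B0, q0 ∈ B4 → different blocks

not bisimilar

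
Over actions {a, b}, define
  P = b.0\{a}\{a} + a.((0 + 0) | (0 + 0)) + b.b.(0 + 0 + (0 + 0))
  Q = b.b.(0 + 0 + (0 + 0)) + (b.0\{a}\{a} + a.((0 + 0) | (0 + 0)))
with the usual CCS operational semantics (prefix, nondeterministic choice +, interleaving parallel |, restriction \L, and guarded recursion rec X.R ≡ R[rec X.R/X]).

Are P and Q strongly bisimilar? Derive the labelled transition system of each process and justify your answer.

LTS(P): 5 reachable states
  m0 = b.0\{a}\{a} + a.((0 + 0) | (0 + 0)) + b.b.(0 + 0 + (0 + 0)) → —a→ m1, —b→ m2, —b→ m3
  m1 = (0 + 0) | (0 + 0) → (no moves)
  m2 = 0\{a}\{a} → (no moves)
  m3 = b.(0 + 0 + (0 + 0)) → —b→ m4
  m4 = 0 + 0 + (0 + 0) → (no moves)
LTS(Q): 5 reachable states
  n0 = b.b.(0 + 0 + (0 + 0)) + (b.0\{a}\{a} + a.((0 + 0) | (0 + 0))) → —a→ n1, —b→ n2, —b→ n3
  n1 = (0 + 0) | (0 + 0) → (no moves)
  n2 = 0\{a}\{a} → (no moves)
  n3 = b.(0 + 0 + (0 + 0)) → —b→ n4
  n4 = 0 + 0 + (0 + 0) → (no moves)
Partition-refinement fixed point:
  B0 = {m0, n0}
  B1 = {m1, m2, m4, n1, n2, n4}
  B2 = {m3, n3}
m0 ∈ B0, n0 ∈ B0 → same block

YES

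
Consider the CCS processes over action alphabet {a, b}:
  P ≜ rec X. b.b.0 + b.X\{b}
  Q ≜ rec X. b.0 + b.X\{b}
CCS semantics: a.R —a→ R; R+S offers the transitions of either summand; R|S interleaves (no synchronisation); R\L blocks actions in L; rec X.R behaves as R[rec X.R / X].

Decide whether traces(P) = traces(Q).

LTS(P): 4 reachable states
  m0 = rec X. b.b.0 + b.X\{b} has moves —b→ m1, —b→ m2
  m1 = (rec X. b.b.0 + b.X\{b})\{b} has moves ·
  m2 = b.0 has moves —b→ m3
  m3 = 0 has moves ·
LTS(Q): 3 reachable states
  n0 = rec X. b.0 + b.X\{b} has moves —b→ n1, —b→ n2
  n1 = (rec X. b.0 + b.X\{b})\{b} has moves ·
  n2 = 0 has moves ·
Executing bb from P (initial set {m0}):
  [1] b ⇒ {m1, m2}
  [2] b ⇒ {m3}
  ✓ P
Executing bb from Q (initial set {n0}):
  [1] b ⇒ {n1, n2}
  [2] b ⇒ no successor for Q

trace-distinct — witness ⟨bb⟩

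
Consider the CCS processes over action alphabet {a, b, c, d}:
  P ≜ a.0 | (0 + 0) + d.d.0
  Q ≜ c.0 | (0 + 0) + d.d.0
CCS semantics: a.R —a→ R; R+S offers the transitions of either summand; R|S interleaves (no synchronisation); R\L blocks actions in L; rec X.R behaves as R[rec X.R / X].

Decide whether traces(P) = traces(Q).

traces(P) ≠ traces(Q) — witness ⟨a⟩

LTS(P): 4 reachable states
  p0 = a.0 | (0 + 0) + d.d.0 | —a→ p1, —d→ p2
  p1 = 0 | (0 + 0) | (no moves)
  p2 = d.0 | —d→ p3
  p3 = 0 | (no moves)
LTS(Q): 4 reachable states
  q0 = c.0 | (0 + 0) + d.d.0 | —c→ q1, —d→ q2
  q1 = 0 | (0 + 0) | (no moves)
  q2 = d.0 | —d→ q3
  q3 = 0 | (no moves)
Executing a from P (initial set {p0}):
  after a @ step 1: {p1}
  ✓ P
Executing a from Q (initial set {q0}):
  after a @ step 1: no successor for Q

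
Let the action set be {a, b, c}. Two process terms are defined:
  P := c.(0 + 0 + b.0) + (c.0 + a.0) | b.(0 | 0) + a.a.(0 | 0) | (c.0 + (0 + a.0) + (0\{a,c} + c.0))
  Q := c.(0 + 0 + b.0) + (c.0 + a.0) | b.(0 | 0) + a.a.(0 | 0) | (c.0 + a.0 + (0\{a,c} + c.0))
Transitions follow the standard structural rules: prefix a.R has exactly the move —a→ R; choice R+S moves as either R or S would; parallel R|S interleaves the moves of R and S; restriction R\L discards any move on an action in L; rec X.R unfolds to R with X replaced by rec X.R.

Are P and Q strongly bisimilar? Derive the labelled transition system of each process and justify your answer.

Reachable graph of P (11 states):
  s0 = c.(0 + 0 + b.0) + (c.0 + a.0) | b.(0 | 0) + a.a.(0 | 0) | (c.0 + (0 + a.0) + (0\{a,c} + c.0)) → —a→ s1, —a→ s2, —a→ s3, —b→ s4, —c→ s1, —c→ s3, —c→ s5
  s1 = 0 | b.(0 | 0) → —b→ s6
  s2 = a.(0 | 0) | (c.0 + (0 + a.0) + (0\{a,c} + c.0)) → —a→ s7, —a→ s8, —c→ s8
  s3 = a.a.(0 | 0) | 0 → —a→ s8
  s4 = (c.0 + a.0) | (0 | 0) → —a→ s6, —c→ s6
  s5 = 0 + 0 + b.0 → —b→ s9
  s6 = 0 | (0 | 0) → (no moves)
  s7 = 0 | 0 | (c.0 + (0 + a.0) + (0\{a,c} + c.0)) → —a→ s10, —c→ s10
  s8 = a.(0 | 0) | 0 → —a→ s10
  s9 = 0 → (no moves)
  s10 = 0 | 0 | 0 → (no moves)
Reachable graph of Q (11 states):
  t0 = c.(0 + 0 + b.0) + (c.0 + a.0) | b.(0 | 0) + a.a.(0 | 0) | (c.0 + a.0 + (0\{a,c} + c.0)) → —a→ t1, —a→ t2, —a→ t3, —b→ t4, —c→ t1, —c→ t3, —c→ t5
  t1 = 0 | b.(0 | 0) → —b→ t6
  t2 = a.(0 | 0) | (c.0 + a.0 + (0\{a,c} + c.0)) → —a→ t7, —a→ t8, —c→ t8
  t3 = a.a.(0 | 0) | 0 → —a→ t8
  t4 = (c.0 + a.0) | (0 | 0) → —a→ t6, —c→ t6
  t5 = 0 + 0 + b.0 → —b→ t9
  t6 = 0 | (0 | 0) → (no moves)
  t7 = 0 | 0 | (c.0 + a.0 + (0\{a,c} + c.0)) → —a→ t10, —c→ t10
  t8 = a.(0 | 0) | 0 → —a→ t10
  t9 = 0 → (no moves)
  t10 = 0 | 0 | 0 → (no moves)
Bisimilarity quotient blocks:
  B0 = {s0, t0}
  B1 = {s3, t3}
  B2 = {s8, t8}
  B3 = {s10, s6, s9, t10, t6, t9}
  B4 = {s1, s5, t1, t5}
  B5 = {s2, t2}
  B6 = {s4, s7, t4, t7}
s0 ∈ B0, t0 ∈ B0 → same block

P ~ Q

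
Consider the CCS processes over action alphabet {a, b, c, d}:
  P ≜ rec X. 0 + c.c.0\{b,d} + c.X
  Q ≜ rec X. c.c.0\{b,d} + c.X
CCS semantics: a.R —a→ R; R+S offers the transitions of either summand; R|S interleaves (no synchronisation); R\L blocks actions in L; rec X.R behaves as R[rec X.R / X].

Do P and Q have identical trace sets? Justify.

P's transition system — 3 states:
  p0 = rec X. 0 + c.c.0\{b,d} + c.X :: --c--▸ p0, --c--▸ p1
  p1 = c.0\{b,d} :: --c--▸ p2
  p2 = 0\{b,d} :: ∅
Q's transition system — 3 states:
  q0 = rec X. c.c.0\{b,d} + c.X :: --c--▸ q0, --c--▸ q1
  q1 = c.0\{b,d} :: --c--▸ q2
  q2 = 0\{b,d} :: ∅
Partition-refinement fixed point:
  B0 = {p0, q0}
  B1 = {p1, q1}
  B2 = {p2, q2}
p0 ∈ B0, q0 ∈ B0 → same block
Bisimilar ⇒ trace-equivalent.

YES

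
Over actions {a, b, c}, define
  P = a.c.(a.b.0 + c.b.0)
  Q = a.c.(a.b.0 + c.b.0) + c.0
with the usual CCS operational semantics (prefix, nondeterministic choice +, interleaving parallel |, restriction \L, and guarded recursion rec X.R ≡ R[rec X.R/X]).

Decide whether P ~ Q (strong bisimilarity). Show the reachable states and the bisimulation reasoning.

P ≁ Q

LTS(P): 5 reachable states
  s0 = a.c.(a.b.0 + c.b.0) :: -a-> s1
  s1 = c.(a.b.0 + c.b.0) :: -c-> s2
  s2 = a.b.0 + c.b.0 :: -a-> s3, -c-> s3
  s3 = b.0 :: -b-> s4
  s4 = 0 :: stopped
LTS(Q): 5 reachable states
  t0 = a.c.(a.b.0 + c.b.0) + c.0 :: -a-> t1, -c-> t2
  t1 = c.(a.b.0 + c.b.0) :: -c-> t3
  t2 = 0 :: stopped
  t3 = a.b.0 + c.b.0 :: -a-> t4, -c-> t4
  t4 = b.0 :: -b-> t2
Partition-refinement fixed point:
  B0 = {s0}
  B1 = {s1, t1}
  B2 = {s2, t3}
  B3 = {s3, t4}
  B4 = {s4, t2}
  B5 = {t0}
s0 ∈ B0, t0 ∈ B5 → different blocks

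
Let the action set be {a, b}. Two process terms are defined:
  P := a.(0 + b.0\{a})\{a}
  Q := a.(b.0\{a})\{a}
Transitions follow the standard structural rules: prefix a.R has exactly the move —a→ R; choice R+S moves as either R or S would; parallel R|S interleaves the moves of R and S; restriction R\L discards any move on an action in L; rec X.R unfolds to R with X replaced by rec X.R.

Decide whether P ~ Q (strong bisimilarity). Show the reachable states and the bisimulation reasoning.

bisimilar

Reachable graph of P (3 states):
  p0 = a.(0 + b.0\{a})\{a} ⊢ --a--▸ p1
  p1 = (0 + b.0\{a})\{a} ⊢ --b--▸ p2
  p2 = 0\{a}\{a} ⊢ (no moves)
Reachable graph of Q (3 states):
  q0 = a.(b.0\{a})\{a} ⊢ --a--▸ q1
  q1 = (b.0\{a})\{a} ⊢ --b--▸ q2
  q2 = 0\{a}\{a} ⊢ (no moves)
Partition-refinement fixed point:
  B0 = {p0, q0}
  B1 = {p1, q1}
  B2 = {p2, q2}
p0 ∈ B0, q0 ∈ B0 → same block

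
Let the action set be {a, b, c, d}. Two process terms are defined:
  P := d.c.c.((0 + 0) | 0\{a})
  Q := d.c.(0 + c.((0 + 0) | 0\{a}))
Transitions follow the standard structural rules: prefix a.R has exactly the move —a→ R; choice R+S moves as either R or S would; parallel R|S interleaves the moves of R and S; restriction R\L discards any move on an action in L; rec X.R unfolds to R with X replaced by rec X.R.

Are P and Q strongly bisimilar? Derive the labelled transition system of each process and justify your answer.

YES

LTS(P): 4 reachable states
  u0 = d.c.c.((0 + 0) | 0\{a}) :: =d=> u1
  u1 = c.c.((0 + 0) | 0\{a}) :: =c=> u2
  u2 = c.((0 + 0) | 0\{a}) :: =c=> u3
  u3 = (0 + 0) | 0\{a} :: deadlocked
LTS(Q): 4 reachable states
  v0 = d.c.(0 + c.((0 + 0) | 0\{a})) :: =d=> v1
  v1 = c.(0 + c.((0 + 0) | 0\{a})) :: =c=> v2
  v2 = 0 + c.((0 + 0) | 0\{a}) :: =c=> v3
  v3 = (0 + 0) | 0\{a} :: deadlocked
Coarsest stable partition (strong bisimilarity classes):
  B0 = {u0, v0}
  B1 = {u1, v1}
  B2 = {u2, v2}
  B3 = {u3, v3}
u0 ∈ B0, v0 ∈ B0 → same block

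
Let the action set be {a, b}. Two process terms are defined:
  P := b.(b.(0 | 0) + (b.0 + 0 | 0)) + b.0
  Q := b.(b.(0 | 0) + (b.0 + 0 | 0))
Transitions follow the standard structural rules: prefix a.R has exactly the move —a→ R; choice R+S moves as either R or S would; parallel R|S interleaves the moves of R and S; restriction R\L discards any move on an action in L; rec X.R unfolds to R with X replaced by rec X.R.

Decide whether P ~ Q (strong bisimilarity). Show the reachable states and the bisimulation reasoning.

LTS(P): 4 reachable states
  p0 = b.(b.(0 | 0) + (b.0 + 0 | 0)) + b.0 | =b=> p1, =b=> p2
  p1 = 0 | deadlocked
  p2 = b.(0 | 0) + (b.0 + 0 | 0) | =b=> p1, =b=> p3
  p3 = 0 | 0 | deadlocked
LTS(Q): 4 reachable states
  q0 = b.(b.(0 | 0) + (b.0 + 0 | 0)) | =b=> q1
  q1 = b.(0 | 0) + (b.0 + 0 | 0) | =b=> q2, =b=> q3
  q2 = 0 | deadlocked
  q3 = 0 | 0 | deadlocked
Bisimilarity quotient blocks:
  B0 = {p0}
  B1 = {p2, q1}
  B2 = {p1, p3, q2, q3}
  B3 = {q0}
p0 ∈ B0, q0 ∈ B3 → different blocks

not bisimilar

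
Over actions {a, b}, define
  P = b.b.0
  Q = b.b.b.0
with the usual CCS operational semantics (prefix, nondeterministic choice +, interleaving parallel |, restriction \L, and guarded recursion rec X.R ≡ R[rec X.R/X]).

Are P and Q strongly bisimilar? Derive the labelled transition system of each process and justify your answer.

Reachable graph of P (3 states):
  p0 = b.b.0 has moves ··b··> p1
  p1 = b.0 has moves ··b··> p2
  p2 = 0 has moves deadlocked
Reachable graph of Q (4 states):
  q0 = b.b.b.0 has moves ··b··> q1
  q1 = b.b.0 has moves ··b··> q2
  q2 = b.0 has moves ··b··> q3
  q3 = 0 has moves deadlocked
Coarsest stable partition (strong bisimilarity classes):
  B0 = {p0, q1}
  B1 = {p1, q2}
  B2 = {p2, q3}
  B3 = {q0}
p0 ∈ B0, q0 ∈ B3 → different blocks

NO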